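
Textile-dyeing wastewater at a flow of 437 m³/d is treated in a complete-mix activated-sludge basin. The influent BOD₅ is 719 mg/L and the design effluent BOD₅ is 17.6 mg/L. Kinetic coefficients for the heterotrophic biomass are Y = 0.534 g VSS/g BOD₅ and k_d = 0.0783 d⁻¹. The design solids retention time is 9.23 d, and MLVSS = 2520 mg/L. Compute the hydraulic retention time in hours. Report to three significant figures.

Steady-state biomass mass balance: V·X·(1 + k_d·θ_c) = Y·Q·(S₀ − S)·θ_c, so V = 0.534 × 437 × (719 − 17.6) × 9.23 / [2520 × (1 + 0.0783 × 9.23)] = 1.51×10^6 / 4341 = 348.0 m³.
Hydraulic retention time τ = V/Q = 348.0 / 437 = 0.7963 d = 19.11 h.

τ ≈ 19.1 h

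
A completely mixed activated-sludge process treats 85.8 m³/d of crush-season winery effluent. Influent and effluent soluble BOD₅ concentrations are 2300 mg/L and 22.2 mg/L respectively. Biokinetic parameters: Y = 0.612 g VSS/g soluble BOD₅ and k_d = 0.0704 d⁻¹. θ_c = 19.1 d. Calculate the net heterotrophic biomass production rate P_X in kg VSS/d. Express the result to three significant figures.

Observed yield with endogenous decay: Y_obs = Y / (1 + k_d·θ_c) = 0.612 / (1 + 0.0704 × 19.1) = 0.612 / 2.345 = 0.2610 g VSS/g soluble BOD₅.
Substrate removed = Q·(S₀ − S) = 85.8 m³/d × (2300 − 22.2) g/m³ = 1.95×10^5 g/d = 195.4 kg/d.
So the net sludge growth is P_X = 0.2610 × 195.4 = 51.01 kg VSS/d.

P_X ≈ 51.0 kg VSS/d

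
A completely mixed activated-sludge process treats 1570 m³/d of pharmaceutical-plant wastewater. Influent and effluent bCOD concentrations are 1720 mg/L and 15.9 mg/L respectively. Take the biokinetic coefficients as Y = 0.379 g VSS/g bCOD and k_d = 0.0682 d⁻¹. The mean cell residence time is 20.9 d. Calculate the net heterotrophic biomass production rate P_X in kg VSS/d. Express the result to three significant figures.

The observed yield is Y_obs = Y/(1 + k_d·θ_c) = 0.379 / (1 + 0.0682 × 20.9) = 0.379 / 2.425 = 0.1563 g VSS per g bCOD removed.
Q·(S₀ − S) = 1570 × (1720 − 15.9) × 10⁻³ = 2675 kg/d removed.
So the net sludge growth is P_X = 0.1563 × 2675 = 418.1 kg VSS/d.

P_X ≈ 418 kg VSS/d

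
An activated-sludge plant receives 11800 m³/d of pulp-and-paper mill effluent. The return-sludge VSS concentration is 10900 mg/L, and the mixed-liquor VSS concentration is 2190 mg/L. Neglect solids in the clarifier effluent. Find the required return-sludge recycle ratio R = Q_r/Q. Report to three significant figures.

R ≈ 0.251

Mass balance around the secondary clarifier (neglecting effluent solids): R = X / (X_r − X) = 2190 / (10900 − 2190) = 0.2514.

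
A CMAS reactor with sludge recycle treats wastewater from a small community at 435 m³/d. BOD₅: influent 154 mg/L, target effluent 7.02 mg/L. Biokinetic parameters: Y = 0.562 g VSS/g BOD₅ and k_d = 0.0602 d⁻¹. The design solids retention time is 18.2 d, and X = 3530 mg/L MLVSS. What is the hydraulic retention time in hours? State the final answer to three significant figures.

Steady-state biomass mass balance: V·X·(1 + k_d·θ_c) = Y·Q·(S₀ − S)·θ_c, so V = 0.562 × 435 × (154 − 7.02) × 18.2 / [3530 × (1 + 0.0602 × 18.2)] = 6.54×10^5 / 7398 = 88.40 m³.
Hydraulic retention time τ = V/Q = 88.40 / 435 = 0.2032 d = 4.877 h.

τ ≈ 4.88 h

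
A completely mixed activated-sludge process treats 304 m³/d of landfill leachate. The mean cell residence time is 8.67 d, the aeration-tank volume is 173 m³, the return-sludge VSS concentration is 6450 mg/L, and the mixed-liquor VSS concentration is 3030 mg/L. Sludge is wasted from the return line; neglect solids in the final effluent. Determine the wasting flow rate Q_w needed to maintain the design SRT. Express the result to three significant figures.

Q_w ≈ 9.37 m³/d

Wasting from the return line (neglecting effluent solids): Q_w = V·X / (θ_c·X_r) = 173.0 × 3030 / (8.67 × 6450) = 9.374 m³/d.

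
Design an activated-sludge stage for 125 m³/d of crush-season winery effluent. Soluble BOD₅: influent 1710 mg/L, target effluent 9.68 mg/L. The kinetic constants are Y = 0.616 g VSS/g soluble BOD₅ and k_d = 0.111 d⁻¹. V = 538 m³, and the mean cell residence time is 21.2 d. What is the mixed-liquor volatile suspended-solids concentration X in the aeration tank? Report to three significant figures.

X ≈ 1540 mg/L

Solving the biomass balance for X: X = Y Q (S₀−S) θ_c / [V (1+k_d θ_c)] = 0.616 × 125 × (1710 − 9.68) × 21.2 / [538 × (1 + 0.111 × 21.2)] = 1539 mg/L.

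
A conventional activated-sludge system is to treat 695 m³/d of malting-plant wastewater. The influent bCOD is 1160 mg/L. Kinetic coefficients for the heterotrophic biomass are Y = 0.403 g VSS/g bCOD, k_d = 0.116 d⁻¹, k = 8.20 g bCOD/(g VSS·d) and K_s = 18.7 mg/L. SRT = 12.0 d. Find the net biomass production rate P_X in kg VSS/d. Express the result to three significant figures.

From the Monod/SRT balance for a CMAS, S = K_s·(1+k_d θ_c)/[θ_c·(Y k − k_d) − 1] = 18.7 × (1 + 0.116 × 12.0) / [12.0 × (0.403 × 8.20 − 0.116) − 1] = 44.73 / 37.26 = 1.200 mg/L.
Observed yield with endogenous decay: Y_obs = Y / (1 + k_d·θ_c) = 0.403 / (1 + 0.116 × 12.0) = 0.403 / 2.392 = 0.1685 g VSS/g bCOD.
Mass of bCOD removed per day: Q(S₀ − S) = 695 × 1159 g/m³ = 805.4 kg/d.
So the net sludge growth is P_X = 0.1685 × 805.4 = 135.7 kg VSS/d.

P_X ≈ 136 kg VSS/d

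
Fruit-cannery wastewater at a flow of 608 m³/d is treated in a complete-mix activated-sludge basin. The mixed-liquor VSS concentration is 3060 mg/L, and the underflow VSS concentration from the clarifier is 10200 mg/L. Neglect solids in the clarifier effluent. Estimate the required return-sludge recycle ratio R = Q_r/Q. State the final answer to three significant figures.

R = Q_r/Q = X/(X_r − X) = 3060 / (10200 − 3060) = 0.4286.

R ≈ 0.429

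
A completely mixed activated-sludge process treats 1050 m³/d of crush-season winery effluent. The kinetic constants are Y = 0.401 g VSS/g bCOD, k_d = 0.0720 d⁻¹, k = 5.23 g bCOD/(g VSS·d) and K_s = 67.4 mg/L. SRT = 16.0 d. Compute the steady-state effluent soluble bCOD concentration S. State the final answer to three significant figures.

S ≈ 4.62 mg/L

For a completely mixed reactor with recycle the Lawrence–McCarty relation gives S = K_s·(1 + k_d·θ_c) / [θ_c·(Y·k − k_d) − 1] = 67.4 × (1 + 0.0720 × 16.0) / [16.0 × (0.401 × 5.23 − 0.0720) − 1] = 145.0 / 31.40 = 4.619 mg/L.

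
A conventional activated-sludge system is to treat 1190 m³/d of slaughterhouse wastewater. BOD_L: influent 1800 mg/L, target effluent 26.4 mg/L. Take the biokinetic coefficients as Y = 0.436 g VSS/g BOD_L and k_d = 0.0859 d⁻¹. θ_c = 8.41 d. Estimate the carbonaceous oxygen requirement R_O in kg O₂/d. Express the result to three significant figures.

The observed yield is Y_obs = Y/(1 + k_d·θ_c) = 0.436 / (1 + 0.0859 × 8.41) = 0.436 / 1.722 = 0.2531 g VSS per g BOD_L removed.
Substrate removed = Q·(S₀ − S) = 1190 m³/d × (1800 − 26.4) g/m³ = 2.11×10^6 g/d = 2111 kg/d.
P_X = Y_obs·Q·(S₀ − S) = 0.2531 × 2111 = 534.3 kg VSS/d.
R_O = Q·ΔS − 1.42 P_X = 2111 − 758.6 = 1352 kg O₂/d.

R_O ≈ 1350 kg O₂/d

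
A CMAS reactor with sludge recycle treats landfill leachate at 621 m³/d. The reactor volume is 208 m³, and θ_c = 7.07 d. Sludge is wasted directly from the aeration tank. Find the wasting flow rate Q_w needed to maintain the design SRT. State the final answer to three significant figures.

Q_w ≈ 29.4 m³/d

With mixed-liquor wasting, θ_c = V/Q_w, so Q_w = V/θ_c = 208.0/7.07 = 29.42 m³/d.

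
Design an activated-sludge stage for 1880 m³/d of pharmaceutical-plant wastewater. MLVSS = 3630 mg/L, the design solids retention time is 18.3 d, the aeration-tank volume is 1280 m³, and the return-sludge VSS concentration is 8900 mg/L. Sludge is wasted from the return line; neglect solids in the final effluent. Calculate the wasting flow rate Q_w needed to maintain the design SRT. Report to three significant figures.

Q_w ≈ 28.5 m³/d

Q_w = (V·X)/(θ_c X_r) = 1280 × 3630 / (18.3 × 8900) = 28.53 m³/d.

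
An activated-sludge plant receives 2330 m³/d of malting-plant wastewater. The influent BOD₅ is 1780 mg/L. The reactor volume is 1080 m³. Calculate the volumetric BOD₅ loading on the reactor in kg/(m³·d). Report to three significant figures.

L_v = Q S₀ / V = 2330 × 1780 × 10⁻³ / 1080 = 3.840 kg/(m³·d).

L_v ≈ 3.84 kg BOD₅/(m³·d)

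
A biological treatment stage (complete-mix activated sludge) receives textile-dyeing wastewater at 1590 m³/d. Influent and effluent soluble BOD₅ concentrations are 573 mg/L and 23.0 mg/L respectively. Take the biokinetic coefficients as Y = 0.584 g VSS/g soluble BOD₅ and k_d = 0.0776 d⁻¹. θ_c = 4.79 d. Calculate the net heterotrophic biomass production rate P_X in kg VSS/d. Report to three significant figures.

Correct the yield for decay: Y_obs = Y/(1 + k_d θ_c) = 0.584 / (1 + 0.0776 × 4.79) = 0.584 / 1.372 = 0.4257.
Q·(S₀ − S) = 1590 × (573 − 23.0) × 10⁻³ = 874.5 kg/d removed.
P_X = Y_obs · Q(S₀ − S) = 0.4257 × 874.5 = 372.3 kg VSS/d.

P_X ≈ 372 kg VSS/d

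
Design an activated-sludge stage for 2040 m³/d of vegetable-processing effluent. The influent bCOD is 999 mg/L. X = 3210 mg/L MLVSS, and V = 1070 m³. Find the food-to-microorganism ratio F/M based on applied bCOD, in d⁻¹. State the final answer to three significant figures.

F/M ≈ 0.593 d⁻¹

F/M = applied load / biomass = Q·S₀/(V·X) = 2040 × 999 / (1070 × 3210) = 0.5933 d⁻¹.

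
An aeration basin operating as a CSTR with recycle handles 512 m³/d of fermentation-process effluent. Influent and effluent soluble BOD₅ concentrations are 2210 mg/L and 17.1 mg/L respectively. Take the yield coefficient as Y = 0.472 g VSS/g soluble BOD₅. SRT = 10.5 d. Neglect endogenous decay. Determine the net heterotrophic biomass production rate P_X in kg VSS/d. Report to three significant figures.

No decay correction is needed, so Y_obs = Y = 0.472.
ΔS = 2210 − 17.1 = 2193 mg/L, so the substrate removal rate is 512 × 2193/1000 = 1123 kg soluble BOD₅/d.
Net biomass production P_X = Y_obs × Q·(S₀ − S) = 0.4720 × 1123 = 529.9 kg VSS/d.

P_X ≈ 530 kg VSS/d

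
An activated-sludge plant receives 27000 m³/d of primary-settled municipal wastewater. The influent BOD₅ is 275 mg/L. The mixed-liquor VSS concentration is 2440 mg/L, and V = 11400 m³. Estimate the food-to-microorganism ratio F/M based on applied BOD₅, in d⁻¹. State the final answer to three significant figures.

F/M = applied load / biomass = Q·S₀/(V·X) = 27000 × 275 / (11400 × 2440) = 0.2669 d⁻¹.

F/M ≈ 0.267 d⁻¹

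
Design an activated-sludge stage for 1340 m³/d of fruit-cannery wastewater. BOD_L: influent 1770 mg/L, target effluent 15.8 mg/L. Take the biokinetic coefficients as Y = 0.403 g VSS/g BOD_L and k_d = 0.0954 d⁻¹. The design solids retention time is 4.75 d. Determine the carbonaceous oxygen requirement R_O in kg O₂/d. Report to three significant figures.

Observed yield with endogenous decay: Y_obs = Y / (1 + k_d·θ_c) = 0.403 / (1 + 0.0954 × 4.75) = 0.403 / 1.453 = 0.2773 g VSS/g BOD_L.
Substrate removed = Q·(S₀ − S) = 1340 m³/d × (1770 − 15.8) g/m³ = 2.35×10^6 g/d = 2351 kg/d.
Biomass synthesised: P_X = Y_obs × 2351 = 651.9 kg VSS/d.
Carbonaceous O₂ demand = substrate oxidised − cell-mass equivalent = 2351 − 1.42 × 651.9 = 1425 kg O₂/d.

R_O ≈ 1420 kg O₂/d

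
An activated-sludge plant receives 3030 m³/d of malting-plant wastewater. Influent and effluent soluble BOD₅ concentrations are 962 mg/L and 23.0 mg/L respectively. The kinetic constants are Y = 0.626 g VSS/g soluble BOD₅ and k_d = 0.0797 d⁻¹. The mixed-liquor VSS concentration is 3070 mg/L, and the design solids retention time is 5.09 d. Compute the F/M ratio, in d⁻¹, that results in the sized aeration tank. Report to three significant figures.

F/M ≈ 0.452 d⁻¹

Steady-state biomass mass balance: V·X·(1 + k_d·θ_c) = Y·Q·(S₀ − S)·θ_c, so V = 0.626 × 3030 × (962 − 23.0) × 5.09 / [3070 × (1 + 0.0797 × 5.09)] = 9.07×10^6 / 4315 = 2101 m³.
Food-to-microorganism ratio F/M = Q S₀ / (V X) = 3030 × 962 / (2101 × 3070) = 0.4520 d⁻¹.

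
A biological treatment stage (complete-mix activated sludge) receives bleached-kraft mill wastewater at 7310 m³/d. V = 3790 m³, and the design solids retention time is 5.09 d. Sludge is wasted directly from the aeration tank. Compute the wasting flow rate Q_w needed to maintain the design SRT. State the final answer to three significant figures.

With mixed-liquor wasting, θ_c = V/Q_w, so Q_w = V/θ_c = 3790/5.09 = 744.6 m³/d.

Q_w ≈ 745 m³/d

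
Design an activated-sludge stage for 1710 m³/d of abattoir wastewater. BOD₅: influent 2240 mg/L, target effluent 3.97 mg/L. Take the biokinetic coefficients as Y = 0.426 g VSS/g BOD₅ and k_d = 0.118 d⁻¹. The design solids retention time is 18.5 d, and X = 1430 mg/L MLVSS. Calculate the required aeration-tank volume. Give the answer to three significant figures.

V ≈ 6620 m³

Steady-state biomass mass balance: V·X·(1 + k_d·θ_c) = Y·Q·(S₀ − S)·θ_c, so V = 0.426 × 1710 × (2240 − 3.97) × 18.5 / [1430 × (1 + 0.118 × 18.5)] = 3.01×10^7 / 4552 = 6620 m³.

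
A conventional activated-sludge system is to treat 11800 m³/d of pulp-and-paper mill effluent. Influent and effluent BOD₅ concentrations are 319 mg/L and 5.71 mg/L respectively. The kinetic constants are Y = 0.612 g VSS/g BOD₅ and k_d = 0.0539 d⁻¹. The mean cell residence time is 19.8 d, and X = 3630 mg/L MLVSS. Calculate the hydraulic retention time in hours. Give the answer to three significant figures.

Steady-state biomass mass balance: V·X·(1 + k_d·θ_c) = Y·Q·(S₀ − S)·θ_c, so V = 0.612 × 11800 × (319 − 5.71) × 19.8 / [3630 × (1 + 0.0539 × 19.8)] = 4.48×10^7 / 7504 = 5970 m³.
τ = V/Q = 5970/11800 = 0.5059 d, or 12.14 h.

τ ≈ 12.1 h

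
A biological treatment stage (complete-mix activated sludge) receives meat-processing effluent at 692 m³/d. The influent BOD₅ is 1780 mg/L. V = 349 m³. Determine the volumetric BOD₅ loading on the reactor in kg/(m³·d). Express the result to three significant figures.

L_v ≈ 3.53 kg BOD₅/(m³·d)

L_v = Q S₀ / V = 692 × 1780 × 10⁻³ / 349.0 = 3.529 kg/(m³·d).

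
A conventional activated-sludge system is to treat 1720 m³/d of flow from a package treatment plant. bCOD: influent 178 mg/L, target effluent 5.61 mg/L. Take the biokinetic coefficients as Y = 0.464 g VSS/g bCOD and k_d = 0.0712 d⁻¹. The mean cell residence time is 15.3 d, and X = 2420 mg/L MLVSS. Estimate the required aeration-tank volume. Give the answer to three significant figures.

Rearranging the biomass balance for a CMAS with decay, V = Y·Q·ΔS·θ_c / [X·(1+k_d θ_c)] = 0.464 × 1720 × (178 − 5.61) × 15.3 / [2420 × (1 + 0.0712 × 15.3)] = 2.1×10^6 / 5056 = 416.3 m³.

V ≈ 416 m³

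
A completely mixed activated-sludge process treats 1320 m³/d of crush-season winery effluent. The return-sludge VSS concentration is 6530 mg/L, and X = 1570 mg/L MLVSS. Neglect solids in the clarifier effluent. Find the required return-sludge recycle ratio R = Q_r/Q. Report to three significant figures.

R ≈ 0.317

R = Q_r/Q = X/(X_r − X) = 1570 / (6530 − 1570) = 0.3165.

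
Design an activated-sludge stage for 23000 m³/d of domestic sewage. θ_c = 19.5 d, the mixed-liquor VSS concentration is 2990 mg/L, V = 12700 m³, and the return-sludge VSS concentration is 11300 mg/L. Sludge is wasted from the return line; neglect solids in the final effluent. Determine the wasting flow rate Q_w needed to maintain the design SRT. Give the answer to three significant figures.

Q_w ≈ 172 m³/d

Q_w = (V·X)/(θ_c X_r) = 12700 × 2990 / (19.5 × 11300) = 172.3 m³/d.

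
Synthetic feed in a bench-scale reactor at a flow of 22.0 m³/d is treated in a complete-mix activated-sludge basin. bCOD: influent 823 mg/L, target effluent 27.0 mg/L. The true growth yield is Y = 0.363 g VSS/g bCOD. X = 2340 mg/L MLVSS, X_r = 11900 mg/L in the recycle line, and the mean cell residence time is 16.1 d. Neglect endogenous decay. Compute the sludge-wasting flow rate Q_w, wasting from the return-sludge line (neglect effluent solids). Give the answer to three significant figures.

Q_w ≈ 0.534 m³/d

With k_d = 0 the design equation reduces to V = Y Q (S₀−S) θ_c / X = 0.363 × 22.0 × (823 − 27.0) × 16.1 / 2340 = 43.74 m³.
θ_c = V·X/(Q_w·X_r) when wasting from the recycle, so Q_w = V·X/(θ_c·X_r) = 43.74 × 2340 / (16.1 × 11900) = 0.5342 m³/d.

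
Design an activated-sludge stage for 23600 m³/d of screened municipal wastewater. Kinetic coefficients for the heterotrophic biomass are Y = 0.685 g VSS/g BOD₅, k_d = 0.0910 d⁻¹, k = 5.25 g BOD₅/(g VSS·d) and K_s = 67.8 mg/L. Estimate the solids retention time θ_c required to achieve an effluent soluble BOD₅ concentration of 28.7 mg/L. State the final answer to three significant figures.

θ_c ≈ 1.02 d

Specific growth rate at S = 28.7 mg/L: μ = YkS/(K_s+S) = 0.685·5.25·28.7/(67.8+28.7) = 1.070 d⁻¹.
Then 1/θ_c = μ − k_d = 1.070 − 0.0910 = 0.9786 d⁻¹, giving θ_c = 1.022 d.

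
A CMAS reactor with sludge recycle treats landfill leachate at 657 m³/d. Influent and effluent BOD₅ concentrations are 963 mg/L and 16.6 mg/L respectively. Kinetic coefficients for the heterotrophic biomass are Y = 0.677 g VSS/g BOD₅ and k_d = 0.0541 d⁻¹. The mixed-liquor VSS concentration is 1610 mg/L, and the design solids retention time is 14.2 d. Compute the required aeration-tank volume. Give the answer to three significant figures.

V ≈ 2100 m³

Rearranging the biomass balance for a CMAS with decay, V = Y·Q·ΔS·θ_c / [X·(1+k_d θ_c)] = 0.677 × 657 × (963 − 16.6) × 14.2 / [1610 × (1 + 0.0541 × 14.2)] = 5.98×10^6 / 2847 = 2100 m³.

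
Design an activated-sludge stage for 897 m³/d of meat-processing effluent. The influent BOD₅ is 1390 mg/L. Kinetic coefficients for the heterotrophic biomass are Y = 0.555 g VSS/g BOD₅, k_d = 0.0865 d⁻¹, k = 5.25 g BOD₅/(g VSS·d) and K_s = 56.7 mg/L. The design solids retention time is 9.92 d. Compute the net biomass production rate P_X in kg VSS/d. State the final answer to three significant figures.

P_X ≈ 371 kg VSS/d

For a completely mixed reactor with recycle the Lawrence–McCarty relation gives S = K_s·(1 + k_d·θ_c) / [θ_c·(Y·k − k_d) − 1] = 56.7 × (1 + 0.0865 × 9.92) / [9.92 × (0.555 × 5.25 − 0.0865) − 1] = 105.4 / 27.05 = 3.895 mg/L.
The observed yield is Y_obs = Y/(1 + k_d·θ_c) = 0.555 / (1 + 0.0865 × 9.92) = 0.555 / 1.858 = 0.2987 g VSS per g BOD₅ removed.
ΔS = 1390 − 3.90 = 1386 mg/L, so the substrate removal rate is 897 × 1386/1000 = 1243 kg BOD₅/d.
P_X = Y_obs · Q(S₀ − S) = 0.2987 × 1243 = 371.4 kg VSS/d.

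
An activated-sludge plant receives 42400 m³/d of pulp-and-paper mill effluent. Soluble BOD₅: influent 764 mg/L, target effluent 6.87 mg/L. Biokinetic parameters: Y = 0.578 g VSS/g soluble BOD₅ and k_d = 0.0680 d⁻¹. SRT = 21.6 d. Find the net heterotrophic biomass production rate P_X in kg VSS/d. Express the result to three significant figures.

P_X ≈ 7520 kg VSS/d

Y_obs = Y / (1 + k_d θ_c) = 0.578 / (1 + 0.0680 × 21.6) = 0.578 / 2.469 = 0.2341.
Substrate removed = Q·(S₀ − S) = 42400 m³/d × (764 − 6.87) g/m³ = 3.21×10^7 g/d = 32102 kg/d.
So the net sludge growth is P_X = 0.2341 × 32102 = 7516 kg VSS/d.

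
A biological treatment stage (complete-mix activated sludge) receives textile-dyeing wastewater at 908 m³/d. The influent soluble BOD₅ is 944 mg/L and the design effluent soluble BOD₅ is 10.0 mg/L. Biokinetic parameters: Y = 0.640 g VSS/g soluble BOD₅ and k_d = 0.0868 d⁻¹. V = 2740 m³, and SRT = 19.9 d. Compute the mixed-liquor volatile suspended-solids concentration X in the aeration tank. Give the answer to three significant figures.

X ≈ 1450 mg/L

From V·X·(1 + k_d·θ_c) = Y·Q·(S₀ − S)·θ_c: X = 0.640 × 908 × (944 − 10.0) × 19.9 / [2740 × (1 + 0.0868 × 19.9)] = 1445 mg/L.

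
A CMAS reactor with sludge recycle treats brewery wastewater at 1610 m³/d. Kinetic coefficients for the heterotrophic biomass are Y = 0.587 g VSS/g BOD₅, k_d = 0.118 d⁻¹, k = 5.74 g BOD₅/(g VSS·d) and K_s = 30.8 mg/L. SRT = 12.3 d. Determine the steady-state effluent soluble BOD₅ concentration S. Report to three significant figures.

S ≈ 1.94 mg/L

For a completely mixed reactor with recycle the Lawrence–McCarty relation gives S = K_s·(1 + k_d·θ_c) / [θ_c·(Y·k − k_d) − 1] = 30.8 × (1 + 0.118 × 12.3) / [12.3 × (0.587 × 5.74 − 0.118) − 1] = 75.50 / 38.99 = 1.936 mg/L.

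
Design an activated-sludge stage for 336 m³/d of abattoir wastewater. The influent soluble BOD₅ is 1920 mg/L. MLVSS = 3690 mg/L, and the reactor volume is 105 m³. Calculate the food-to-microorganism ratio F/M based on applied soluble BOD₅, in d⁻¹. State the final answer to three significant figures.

Food-to-microorganism ratio F/M = Q S₀ / (V X) = 336 × 1920 / (105.0 × 3690) = 1.665 d⁻¹.

F/M ≈ 1.67 d⁻¹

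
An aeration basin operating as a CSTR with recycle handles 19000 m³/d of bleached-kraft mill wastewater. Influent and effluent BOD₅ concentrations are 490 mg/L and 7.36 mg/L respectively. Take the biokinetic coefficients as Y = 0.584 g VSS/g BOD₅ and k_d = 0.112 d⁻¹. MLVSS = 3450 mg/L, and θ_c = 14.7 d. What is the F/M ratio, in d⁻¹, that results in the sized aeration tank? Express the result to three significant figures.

From the SRT design equation V = Y Q (S₀−S) θ_c / [X (1 + k_d θ_c)] = 0.584 × 19000 × (490 − 7.36) × 14.7 / [3450 × (1 + 0.112 × 14.7)] = 7.87×10^7 / 9130 = 8622 m³.
Food-to-microorganism ratio F/M = Q S₀ / (V X) = 19000 × 490 / (8622 × 3450) = 0.3130 d⁻¹.

F/M ≈ 0.313 d⁻¹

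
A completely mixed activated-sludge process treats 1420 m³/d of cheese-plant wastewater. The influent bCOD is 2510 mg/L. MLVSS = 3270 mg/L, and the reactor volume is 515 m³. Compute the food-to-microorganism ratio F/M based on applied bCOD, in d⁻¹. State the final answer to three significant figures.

F/M = Q·S₀ / (V·X) = 1420 × 2510 / (515.0 × 3270) = 2.116 g bCOD·(g VSS·d)⁻¹.

F/M ≈ 2.12 d⁻¹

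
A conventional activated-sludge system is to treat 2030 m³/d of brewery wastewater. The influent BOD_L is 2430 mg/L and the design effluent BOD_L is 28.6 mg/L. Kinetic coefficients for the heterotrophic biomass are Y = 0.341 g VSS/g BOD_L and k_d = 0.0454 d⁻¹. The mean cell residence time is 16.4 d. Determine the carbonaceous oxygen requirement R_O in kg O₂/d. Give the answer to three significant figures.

Observed yield with endogenous decay: Y_obs = Y / (1 + k_d·θ_c) = 0.341 / (1 + 0.0454 × 16.4) = 0.341 / 1.745 = 0.1955 g VSS/g BOD_L.
Substrate removed = Q·(S₀ − S) = 2030 m³/d × (2430 − 28.6) g/m³ = 4.87×10^6 g/d = 4875 kg/d.
P_X = Y_obs·Q·(S₀ − S) = 0.1955 × 4875 = 952.9 kg VSS/d.
R_O = Q·(S₀ − S) − 1.42·P_X = 4875 − 1.42 × 952.9 = 3522 kg O₂/d.

R_O ≈ 3520 kg O₂/d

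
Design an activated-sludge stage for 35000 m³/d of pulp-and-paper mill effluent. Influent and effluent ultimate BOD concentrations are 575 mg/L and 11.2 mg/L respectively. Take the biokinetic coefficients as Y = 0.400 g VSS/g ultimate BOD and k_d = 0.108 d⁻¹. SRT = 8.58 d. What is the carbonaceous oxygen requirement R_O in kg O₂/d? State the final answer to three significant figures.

Observed yield with endogenous decay: Y_obs = Y / (1 + k_d·θ_c) = 0.400 / (1 + 0.108 × 8.58) = 0.400 / 1.927 = 0.2076 g VSS/g ultimate BOD.
Q·(S₀ − S) = 35000 × (575 − 11.2) × 10⁻³ = 19733 kg/d removed.
P_X = Y_obs·Q·(S₀ − S) = 0.2076 × 19733 = 4097 kg VSS/d.
R_O = Q·ΔS − 1.42 P_X = 19733 − 5818 = 13915 kg O₂/d.

R_O ≈ 13900 kg O₂/d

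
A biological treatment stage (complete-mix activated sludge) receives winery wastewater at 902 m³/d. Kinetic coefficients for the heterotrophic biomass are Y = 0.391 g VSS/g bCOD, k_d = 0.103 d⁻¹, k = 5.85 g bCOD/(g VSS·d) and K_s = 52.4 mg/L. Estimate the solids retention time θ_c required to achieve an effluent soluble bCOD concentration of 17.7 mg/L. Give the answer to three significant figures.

From 1/θ_c = Y·k·S/(K_s + S) − k_d: Y·k·S/(K_s+S) = 0.391 × 5.85 × 17.7 / (52.4 + 17.7) = 0.5775 d⁻¹.
1/θ_c = 0.5775 − 0.103 = 0.4745 d⁻¹, so θ_c = 2.107 d.

θ_c ≈ 2.11 d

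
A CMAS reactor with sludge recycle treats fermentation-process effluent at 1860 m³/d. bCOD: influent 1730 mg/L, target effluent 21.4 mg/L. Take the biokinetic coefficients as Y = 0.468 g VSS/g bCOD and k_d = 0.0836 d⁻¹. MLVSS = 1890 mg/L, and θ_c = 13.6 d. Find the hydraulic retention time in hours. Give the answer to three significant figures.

τ ≈ 64.6 h

Rearranging the biomass balance for a CMAS with decay, V = Y·Q·ΔS·θ_c / [X·(1+k_d θ_c)] = 0.468 × 1860 × (1730 − 21.4) × 13.6 / [1890 × (1 + 0.0836 × 13.6)] = 2.02×10^7 / 4039 = 5008 m³.
Hydraulic retention time τ = V/Q = 5008 / 1860 = 2.693 d = 64.62 h.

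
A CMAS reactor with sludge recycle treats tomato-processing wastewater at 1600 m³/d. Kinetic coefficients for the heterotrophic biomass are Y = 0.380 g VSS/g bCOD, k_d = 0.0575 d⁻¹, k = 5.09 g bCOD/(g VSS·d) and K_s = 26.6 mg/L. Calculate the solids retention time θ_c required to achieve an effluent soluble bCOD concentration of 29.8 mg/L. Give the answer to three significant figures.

θ_c ≈ 1.04 d

At the target effluent, Y k S/(K_s+S) = 0.380×5.09×29.8/56.40 = 1.022 d⁻¹.
1/θ_c = 1.022 − 0.0575 = 0.9645 d⁻¹, so θ_c = 1.037 d.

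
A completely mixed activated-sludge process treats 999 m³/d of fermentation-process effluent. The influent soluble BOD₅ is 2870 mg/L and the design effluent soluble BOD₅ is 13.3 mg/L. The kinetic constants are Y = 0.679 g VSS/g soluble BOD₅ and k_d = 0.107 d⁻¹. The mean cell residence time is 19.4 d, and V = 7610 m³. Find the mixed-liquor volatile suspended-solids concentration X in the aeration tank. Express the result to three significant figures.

Solving the biomass balance for X: X = Y Q (S₀−S) θ_c / [V (1+k_d θ_c)] = 0.679 × 999 × (2870 − 13.3) × 19.4 / [7610 × (1 + 0.107 × 19.4)] = 1606 mg/L.

X ≈ 1610 mg/L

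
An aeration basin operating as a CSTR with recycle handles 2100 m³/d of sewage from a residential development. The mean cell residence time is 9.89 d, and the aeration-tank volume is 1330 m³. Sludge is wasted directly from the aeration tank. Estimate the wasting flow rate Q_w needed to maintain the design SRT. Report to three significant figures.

With mixed-liquor wasting, θ_c = V/Q_w, so Q_w = V/θ_c = 1330/9.89 = 134.5 m³/d.

Q_w ≈ 134 m³/d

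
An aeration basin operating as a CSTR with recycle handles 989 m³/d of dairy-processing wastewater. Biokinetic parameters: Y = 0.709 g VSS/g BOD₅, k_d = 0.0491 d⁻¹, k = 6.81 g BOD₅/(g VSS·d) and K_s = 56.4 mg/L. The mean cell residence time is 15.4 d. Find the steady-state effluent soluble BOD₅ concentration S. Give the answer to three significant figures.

Effluent substrate depends only on kinetics and SRT: S = K_s(1 + k_d θ_c) / [θ_c(Yk − k_d) − 1] = 56.4 × (1 + 0.0491 × 15.4) / [15.4 × (0.709 × 6.81 − 0.0491) − 1] = 99.05 / 72.60 = 1.364 mg/L.

S ≈ 1.36 mg/L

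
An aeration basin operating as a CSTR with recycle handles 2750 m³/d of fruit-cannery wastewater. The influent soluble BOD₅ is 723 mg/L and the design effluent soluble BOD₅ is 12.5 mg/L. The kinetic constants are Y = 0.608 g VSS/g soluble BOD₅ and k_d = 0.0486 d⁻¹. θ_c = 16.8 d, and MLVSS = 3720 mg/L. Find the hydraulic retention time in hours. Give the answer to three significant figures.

τ ≈ 25.8 h

Steady-state biomass mass balance: V·X·(1 + k_d·θ_c) = Y·Q·(S₀ − S)·θ_c, so V = 0.608 × 2750 × (723 − 12.5) × 16.8 / [3720 × (1 + 0.0486 × 16.8)] = 2×10^7 / 6757 = 2953 m³.
τ = V/Q = 2953/2750 = 1.074 d, or 25.78 h.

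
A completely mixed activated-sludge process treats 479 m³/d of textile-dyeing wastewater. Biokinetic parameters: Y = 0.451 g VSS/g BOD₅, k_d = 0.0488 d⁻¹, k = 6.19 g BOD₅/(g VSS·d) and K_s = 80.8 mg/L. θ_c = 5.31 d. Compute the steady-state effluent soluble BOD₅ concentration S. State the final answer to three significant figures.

Effluent substrate depends only on kinetics and SRT: S = K_s(1 + k_d θ_c) / [θ_c(Yk − k_d) − 1] = 80.8 × (1 + 0.0488 × 5.31) / [5.31 × (0.451 × 6.19 − 0.0488) − 1] = 101.7 / 13.56 = 7.500 mg/L.

S ≈ 7.50 mg/L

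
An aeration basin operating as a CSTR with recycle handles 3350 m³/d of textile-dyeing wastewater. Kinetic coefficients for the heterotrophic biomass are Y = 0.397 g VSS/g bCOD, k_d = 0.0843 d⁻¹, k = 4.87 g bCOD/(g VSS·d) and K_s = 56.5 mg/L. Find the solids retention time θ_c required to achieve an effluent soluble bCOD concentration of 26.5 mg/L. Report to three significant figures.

From 1/θ_c = Y·k·S/(K_s + S) − k_d: Y·k·S/(K_s+S) = 0.397 × 4.87 × 26.5 / (56.5 + 26.5) = 0.6173 d⁻¹.
Then 1/θ_c = μ − k_d = 0.6173 − 0.0843 = 0.5330 d⁻¹, giving θ_c = 1.876 d.

θ_c ≈ 1.88 d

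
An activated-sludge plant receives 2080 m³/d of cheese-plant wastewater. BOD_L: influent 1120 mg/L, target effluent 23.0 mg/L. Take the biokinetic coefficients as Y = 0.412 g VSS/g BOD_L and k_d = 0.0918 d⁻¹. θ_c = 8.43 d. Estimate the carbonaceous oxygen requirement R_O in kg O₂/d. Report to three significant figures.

R_O ≈ 1530 kg O₂/d

Correct the yield for decay: Y_obs = Y/(1 + k_d θ_c) = 0.412 / (1 + 0.0918 × 8.43) = 0.412 / 1.774 = 0.2323.
Mass of BOD_L removed per day: Q(S₀ − S) = 2080 × 1097 g/m³ = 2282 kg/d.
Biomass synthesised: P_X = Y_obs × 2282 = 530.0 kg VSS/d.
R_O = Q·ΔS − 1.42 P_X = 2282 − 752.5 = 1529 kg O₂/d.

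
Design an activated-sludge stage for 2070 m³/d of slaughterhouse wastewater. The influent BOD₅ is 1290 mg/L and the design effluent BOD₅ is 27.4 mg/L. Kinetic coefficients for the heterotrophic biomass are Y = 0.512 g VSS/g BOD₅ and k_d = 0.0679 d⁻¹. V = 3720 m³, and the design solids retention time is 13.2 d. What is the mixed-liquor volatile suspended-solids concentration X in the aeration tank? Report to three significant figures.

X ≈ 2500 mg/L

Solving the biomass balance for X: X = Y Q (S₀−S) θ_c / [V (1+k_d θ_c)] = 0.512 × 2070 × (1290 − 27.4) × 13.2 / [3720 × (1 + 0.0679 × 13.2)] = 2504 mg/L.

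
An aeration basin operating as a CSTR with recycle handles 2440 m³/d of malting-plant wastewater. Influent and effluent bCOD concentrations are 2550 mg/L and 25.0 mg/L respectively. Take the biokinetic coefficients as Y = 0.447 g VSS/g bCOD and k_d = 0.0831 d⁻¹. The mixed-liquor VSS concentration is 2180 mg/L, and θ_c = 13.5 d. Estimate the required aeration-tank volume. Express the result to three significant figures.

From the SRT design equation V = Y Q (S₀−S) θ_c / [X (1 + k_d θ_c)] = 0.447 × 2440 × (2550 − 25.0) × 13.5 / [2180 × (1 + 0.0831 × 13.5)] = 3.72×10^7 / 4626 = 8038 m³.

V ≈ 8040 m³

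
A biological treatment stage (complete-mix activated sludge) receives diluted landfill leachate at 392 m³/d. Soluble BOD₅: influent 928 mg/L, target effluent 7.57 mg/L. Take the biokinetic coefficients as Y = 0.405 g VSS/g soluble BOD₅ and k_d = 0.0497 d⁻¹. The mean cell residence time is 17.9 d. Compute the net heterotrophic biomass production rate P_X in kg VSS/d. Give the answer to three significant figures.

Y_obs = Y / (1 + k_d θ_c) = 0.405 / (1 + 0.0497 × 17.9) = 0.405 / 1.890 = 0.2143.
ΔS = 928 − 7.57 = 920.4 mg/L, so the substrate removal rate is 392 × 920.4/1000 = 360.8 kg soluble BOD₅/d.
Net biomass production P_X = Y_obs × Q·(S₀ − S) = 0.2143 × 360.8 = 77.33 kg VSS/d.

P_X ≈ 77.3 kg VSS/d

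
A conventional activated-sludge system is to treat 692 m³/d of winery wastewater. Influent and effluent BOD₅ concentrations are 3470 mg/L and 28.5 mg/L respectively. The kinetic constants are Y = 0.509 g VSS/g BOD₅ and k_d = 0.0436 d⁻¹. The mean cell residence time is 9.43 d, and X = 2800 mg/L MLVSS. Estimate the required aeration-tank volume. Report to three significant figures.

V ≈ 2890 m³

Rearranging the biomass balance for a CMAS with decay, V = Y·Q·ΔS·θ_c / [X·(1+k_d θ_c)] = 0.509 × 692 × (3470 − 28.5) × 9.43 / [2800 × (1 + 0.0436 × 9.43)] = 1.14×10^7 / 3951 = 2893 m³.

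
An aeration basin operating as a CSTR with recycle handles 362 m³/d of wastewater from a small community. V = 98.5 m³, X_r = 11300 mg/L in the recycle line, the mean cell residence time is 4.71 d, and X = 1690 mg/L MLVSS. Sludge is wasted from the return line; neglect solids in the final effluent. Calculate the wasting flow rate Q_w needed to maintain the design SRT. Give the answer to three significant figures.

Wasting from the return line (neglecting effluent solids): Q_w = V·X / (θ_c·X_r) = 98.50 × 1690 / (4.71 × 11300) = 3.128 m³/d.

Q_w ≈ 3.13 m³/d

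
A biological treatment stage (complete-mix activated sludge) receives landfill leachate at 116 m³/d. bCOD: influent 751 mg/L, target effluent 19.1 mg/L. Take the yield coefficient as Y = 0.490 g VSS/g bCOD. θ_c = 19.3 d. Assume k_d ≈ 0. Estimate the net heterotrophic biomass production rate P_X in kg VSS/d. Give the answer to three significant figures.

No decay correction is needed, so Y_obs = Y = 0.490.
Mass of bCOD removed per day: Q(S₀ − S) = 116 × 731.9 g/m³ = 84.90 kg/d.
Net biomass production P_X = Y_obs × Q·(S₀ − S) = 0.4900 × 84.90 = 41.60 kg VSS/d.

P_X ≈ 41.6 kg VSS/d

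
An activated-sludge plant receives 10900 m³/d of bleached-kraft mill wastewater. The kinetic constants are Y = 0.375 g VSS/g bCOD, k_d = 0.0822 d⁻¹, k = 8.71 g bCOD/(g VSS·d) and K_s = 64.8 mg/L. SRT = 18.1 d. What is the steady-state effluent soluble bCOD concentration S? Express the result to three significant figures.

S ≈ 2.85 mg/L

Effluent substrate depends only on kinetics and SRT: S = K_s(1 + k_d θ_c) / [θ_c(Yk − k_d) − 1] = 64.8 × (1 + 0.0822 × 18.1) / [18.1 × (0.375 × 8.71 − 0.0822) − 1] = 161.2 / 56.63 = 2.847 mg/L.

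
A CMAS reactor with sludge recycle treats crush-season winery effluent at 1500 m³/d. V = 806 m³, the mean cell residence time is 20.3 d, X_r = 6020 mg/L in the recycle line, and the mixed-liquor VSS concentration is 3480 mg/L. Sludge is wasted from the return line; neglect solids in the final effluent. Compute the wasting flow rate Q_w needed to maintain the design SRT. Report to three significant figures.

Wasting from the return line (neglecting effluent solids): Q_w = V·X / (θ_c·X_r) = 806.0 × 3480 / (20.3 × 6020) = 22.95 m³/d.

Q_w ≈ 23.0 m³/d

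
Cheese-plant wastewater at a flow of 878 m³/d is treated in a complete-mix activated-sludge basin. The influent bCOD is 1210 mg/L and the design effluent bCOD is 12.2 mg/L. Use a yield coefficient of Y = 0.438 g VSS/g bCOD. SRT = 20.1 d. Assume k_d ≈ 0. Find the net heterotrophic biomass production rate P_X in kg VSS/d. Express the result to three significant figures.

P_X ≈ 461 kg VSS/d

No decay correction is needed, so Y_obs = Y = 0.438.
Substrate removed = Q·(S₀ − S) = 878 m³/d × (1210 − 12.2) g/m³ = 1.05×10^6 g/d = 1052 kg/d.
Net biomass production P_X = Y_obs × Q·(S₀ − S) = 0.4380 × 1052 = 460.6 kg VSS/d.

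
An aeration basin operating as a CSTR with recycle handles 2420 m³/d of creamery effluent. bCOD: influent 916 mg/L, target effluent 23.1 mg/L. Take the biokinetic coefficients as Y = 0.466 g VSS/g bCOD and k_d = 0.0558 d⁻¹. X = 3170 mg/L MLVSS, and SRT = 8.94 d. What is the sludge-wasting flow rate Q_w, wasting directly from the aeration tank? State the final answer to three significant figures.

Rearranging the biomass balance for a CMAS with decay, V = Y·Q·ΔS·θ_c / [X·(1+k_d θ_c)] = 0.466 × 2420 × (916 − 23.1) × 8.94 / [3170 × (1 + 0.0558 × 8.94)] = 9×10^6 / 4751 = 1895 m³.
For wasting at MLVSS concentration, Q_w = V/θ_c = 1895/8.94 = 211.9 m³/d.

Q_w ≈ 212 m³/d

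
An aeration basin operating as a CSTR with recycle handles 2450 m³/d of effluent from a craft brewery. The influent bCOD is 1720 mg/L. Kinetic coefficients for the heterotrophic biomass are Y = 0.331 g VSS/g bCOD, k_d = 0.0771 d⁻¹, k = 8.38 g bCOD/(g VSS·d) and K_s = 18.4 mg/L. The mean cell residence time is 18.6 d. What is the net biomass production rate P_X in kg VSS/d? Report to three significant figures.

Effluent substrate depends only on kinetics and SRT: S = K_s(1 + k_d θ_c) / [θ_c(Yk − k_d) − 1] = 18.4 × (1 + 0.0771 × 18.6) / [18.6 × (0.331 × 8.38 − 0.0771) − 1] = 44.79 / 49.16 = 0.9111 mg/L.
Observed yield with endogenous decay: Y_obs = Y / (1 + k_d·θ_c) = 0.331 / (1 + 0.0771 × 18.6) = 0.331 / 2.434 = 0.1360 g VSS/g bCOD.
Mass of bCOD removed per day: Q(S₀ − S) = 2450 × 1719 g/m³ = 4212 kg/d.
Biomass produced: P_X = Y_obs·Q·ΔS = 0.1360 × 4212 ≈ 572.7 kg VSS/d.

P_X ≈ 573 kg VSS/d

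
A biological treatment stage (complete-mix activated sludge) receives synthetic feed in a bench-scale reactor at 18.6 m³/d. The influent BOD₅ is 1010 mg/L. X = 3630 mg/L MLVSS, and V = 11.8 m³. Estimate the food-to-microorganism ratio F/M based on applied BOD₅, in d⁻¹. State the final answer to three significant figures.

F/M ≈ 0.439 d⁻¹

F/M = applied load / biomass = Q·S₀/(V·X) = 18.6 × 1010 / (11.80 × 3630) = 0.4386 d⁻¹.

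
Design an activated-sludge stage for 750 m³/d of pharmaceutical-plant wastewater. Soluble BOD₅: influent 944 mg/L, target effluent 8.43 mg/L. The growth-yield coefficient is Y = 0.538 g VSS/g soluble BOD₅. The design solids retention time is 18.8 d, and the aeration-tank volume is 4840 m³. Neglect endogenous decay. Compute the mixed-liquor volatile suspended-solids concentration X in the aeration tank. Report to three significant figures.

X ≈ 1470 mg/L

X = Y·Q·ΔS·θ_c / V = 0.538 × 750 × (944 − 8.43) × 18.8 / 4840 = 1466 mg/L.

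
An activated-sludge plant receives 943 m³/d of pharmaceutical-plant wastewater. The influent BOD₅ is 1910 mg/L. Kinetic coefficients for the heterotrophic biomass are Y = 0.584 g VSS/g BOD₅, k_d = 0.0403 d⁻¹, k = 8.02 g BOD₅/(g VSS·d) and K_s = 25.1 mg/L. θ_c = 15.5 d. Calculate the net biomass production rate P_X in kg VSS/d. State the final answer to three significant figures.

P_X ≈ 647 kg VSS/d

From the Monod/SRT balance for a CMAS, S = K_s·(1+k_d θ_c)/[θ_c·(Y k − k_d) − 1] = 25.1 × (1 + 0.0403 × 15.5) / [15.5 × (0.584 × 8.02 − 0.0403) − 1] = 40.78 / 70.97 = 0.5746 mg/L.
Correct the yield for decay: Y_obs = Y/(1 + k_d θ_c) = 0.584 / (1 + 0.0403 × 15.5) = 0.584 / 1.625 = 0.3595.
Mass of BOD₅ removed per day: Q(S₀ − S) = 943 × 1909 g/m³ = 1801 kg/d.
So the net sludge growth is P_X = 0.3595 × 1801 = 647.2 kg VSS/d.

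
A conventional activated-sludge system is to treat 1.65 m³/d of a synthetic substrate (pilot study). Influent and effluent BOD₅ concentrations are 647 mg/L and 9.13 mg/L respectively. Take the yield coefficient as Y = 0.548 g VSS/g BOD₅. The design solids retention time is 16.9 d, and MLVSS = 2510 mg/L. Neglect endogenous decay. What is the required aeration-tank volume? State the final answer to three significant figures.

V·X = Y·Q·ΔS·θ_c gives V = 0.548 × 1.65 × (647 − 9.13) × 16.9 / 2510 = 3.883 m³.

V ≈ 3.88 m³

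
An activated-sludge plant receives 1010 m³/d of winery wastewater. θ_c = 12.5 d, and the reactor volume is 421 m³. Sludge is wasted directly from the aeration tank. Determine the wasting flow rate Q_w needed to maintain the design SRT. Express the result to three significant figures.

Q_w ≈ 33.7 m³/d

For wasting at MLVSS concentration, Q_w = V/θ_c = 421.0/12.5 = 33.68 m³/d.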